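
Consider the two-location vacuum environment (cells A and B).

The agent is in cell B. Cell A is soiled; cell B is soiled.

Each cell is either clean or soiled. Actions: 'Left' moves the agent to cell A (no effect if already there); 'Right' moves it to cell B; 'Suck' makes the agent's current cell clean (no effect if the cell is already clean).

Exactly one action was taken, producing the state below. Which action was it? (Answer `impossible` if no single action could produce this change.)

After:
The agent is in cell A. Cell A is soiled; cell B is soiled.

try  Left: <A|soiled|soiled>  ← match
try Right: <B|soiled|soiled>
try  Suck: <B|soiled|clean>

Left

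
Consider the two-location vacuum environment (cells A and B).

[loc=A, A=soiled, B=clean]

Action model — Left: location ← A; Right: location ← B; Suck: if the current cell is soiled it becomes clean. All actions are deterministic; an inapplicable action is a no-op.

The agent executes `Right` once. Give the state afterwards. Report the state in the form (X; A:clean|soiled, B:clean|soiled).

(B; A:soiled, B:clean)

start: (A; A:soiled, B:clean)
1. Right → (B; A:soiled, B:clean)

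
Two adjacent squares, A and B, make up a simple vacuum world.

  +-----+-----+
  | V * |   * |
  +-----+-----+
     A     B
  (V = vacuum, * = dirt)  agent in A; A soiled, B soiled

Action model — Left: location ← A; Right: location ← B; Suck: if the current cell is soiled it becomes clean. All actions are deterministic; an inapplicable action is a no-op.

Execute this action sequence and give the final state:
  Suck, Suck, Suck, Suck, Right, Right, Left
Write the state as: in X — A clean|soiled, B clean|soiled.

[1] after Suck: in A — A clean, B soiled
[2] after Suck: in A — A clean, B soiled
[3] after Suck: in A — A clean, B soiled
[4] after Suck: in A — A clean, B soiled
[5] after Right: in B — A clean, B soiled
[6] after Right: in B — A clean, B soiled
[7] after Left: in A — A clean, B soiled

in A — A clean, B soiled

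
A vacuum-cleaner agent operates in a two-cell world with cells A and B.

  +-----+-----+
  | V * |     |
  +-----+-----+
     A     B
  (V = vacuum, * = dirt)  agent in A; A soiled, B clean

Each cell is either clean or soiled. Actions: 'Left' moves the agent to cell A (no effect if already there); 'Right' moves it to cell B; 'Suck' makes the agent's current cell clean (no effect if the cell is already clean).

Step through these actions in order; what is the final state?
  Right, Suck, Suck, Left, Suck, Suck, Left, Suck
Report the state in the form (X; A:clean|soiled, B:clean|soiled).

1. Right → (B; A:soiled, B:clean)
2. Suck → (B; A:soiled, B:clean)
3. Suck → (B; A:soiled, B:clean)
4. Left → (A; A:soiled, B:clean)
5. Suck → (A; A:clean, B:clean)
6. Suck → (A; A:clean, B:clean)
7. Left → (A; A:clean, B:clean)
8. Suck → (A; A:clean, B:clean)

(A; A:clean, B:clean)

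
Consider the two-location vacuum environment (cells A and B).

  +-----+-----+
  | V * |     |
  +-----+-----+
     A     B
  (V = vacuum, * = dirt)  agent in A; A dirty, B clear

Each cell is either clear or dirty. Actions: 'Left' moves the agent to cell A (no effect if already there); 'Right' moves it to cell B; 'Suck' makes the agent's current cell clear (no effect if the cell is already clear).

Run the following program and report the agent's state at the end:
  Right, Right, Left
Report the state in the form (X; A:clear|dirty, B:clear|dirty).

1) do Right; now (B; A:dirty, B:clear)
2) do Right; now (B; A:dirty, B:clear)
3) do Left; now (A; A:dirty, B:clear)

(A; A:dirty, B:clear)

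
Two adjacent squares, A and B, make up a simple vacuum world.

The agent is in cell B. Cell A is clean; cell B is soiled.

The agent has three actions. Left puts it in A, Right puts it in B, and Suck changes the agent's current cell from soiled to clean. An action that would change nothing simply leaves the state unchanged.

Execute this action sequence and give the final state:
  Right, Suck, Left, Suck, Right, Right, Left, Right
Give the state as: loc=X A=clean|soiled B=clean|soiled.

step 1/8 (Right): loc=B A=clean B=soiled
step 2/8 (Suck): loc=B A=clean B=clean
step 3/8 (Left): loc=A A=clean B=clean
step 4/8 (Suck): loc=A A=clean B=clean
step 5/8 (Right): loc=B A=clean B=clean
step 6/8 (Right): loc=B A=clean B=clean
step 7/8 (Left): loc=A A=clean B=clean
step 8/8 (Right): loc=B A=clean B=clean

loc=B A=clean B=clean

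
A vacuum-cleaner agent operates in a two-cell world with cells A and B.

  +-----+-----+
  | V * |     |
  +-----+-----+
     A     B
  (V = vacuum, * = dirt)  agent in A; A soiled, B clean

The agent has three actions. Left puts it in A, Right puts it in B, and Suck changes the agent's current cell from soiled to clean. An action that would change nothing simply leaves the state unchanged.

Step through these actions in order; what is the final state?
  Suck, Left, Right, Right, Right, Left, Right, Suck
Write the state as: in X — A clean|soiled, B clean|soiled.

in B — A clean, B clean

Suck (#1): in A — A clean, B clean
Left (#2): in A — A clean, B clean
Right (#3): in B — A clean, B clean
Right (#4): in B — A clean, B clean
Right (#5): in B — A clean, B clean
Left (#6): in A — A clean, B clean
Right (#7): in B — A clean, B clean
Suck (#8): in B — A clean, B clean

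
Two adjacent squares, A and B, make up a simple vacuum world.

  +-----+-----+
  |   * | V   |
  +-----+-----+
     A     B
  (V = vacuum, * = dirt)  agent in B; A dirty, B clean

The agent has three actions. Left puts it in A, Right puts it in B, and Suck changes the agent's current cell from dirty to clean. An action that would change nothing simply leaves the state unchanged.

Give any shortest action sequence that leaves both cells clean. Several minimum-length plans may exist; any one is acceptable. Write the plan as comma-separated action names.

[1] after Left: loc=A A=dirty B=clean
[2] after Suck: loc=A A=clean B=clean
min 2: go A then Suck

Left, Suck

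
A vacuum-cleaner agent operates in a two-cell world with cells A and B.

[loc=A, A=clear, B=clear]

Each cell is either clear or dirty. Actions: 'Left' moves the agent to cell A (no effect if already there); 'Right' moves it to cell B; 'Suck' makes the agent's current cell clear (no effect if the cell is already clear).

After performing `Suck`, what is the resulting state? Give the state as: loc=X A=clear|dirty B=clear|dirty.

loc=A A=clear B=clear

start: loc=A A=clear B=clear
1) do Suck; now loc=A A=clear B=clear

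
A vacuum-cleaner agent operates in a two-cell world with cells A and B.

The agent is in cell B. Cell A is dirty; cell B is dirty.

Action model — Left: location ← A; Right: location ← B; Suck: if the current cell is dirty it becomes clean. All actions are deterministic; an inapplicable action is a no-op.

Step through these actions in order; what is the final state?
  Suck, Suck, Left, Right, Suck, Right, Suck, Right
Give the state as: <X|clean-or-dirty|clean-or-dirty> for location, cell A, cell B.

1. Suck → <B|dirty|clean>
2. Suck → <B|dirty|clean>
3. Left → <A|dirty|clean>
4. Right → <B|dirty|clean>
5. Suck → <B|dirty|clean>
6. Right → <B|dirty|clean>
7. Suck → <B|dirty|clean>
8. Right → <B|dirty|clean>

<B|dirty|clean>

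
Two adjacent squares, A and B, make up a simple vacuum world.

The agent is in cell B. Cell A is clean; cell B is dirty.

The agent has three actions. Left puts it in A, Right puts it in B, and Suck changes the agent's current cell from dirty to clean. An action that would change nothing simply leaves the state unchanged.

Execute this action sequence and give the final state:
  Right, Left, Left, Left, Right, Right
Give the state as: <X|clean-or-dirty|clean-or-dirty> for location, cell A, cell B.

1. Right → <B|clean|dirty>
2. Left → <A|clean|dirty>
3. Left → <A|clean|dirty>
4. Left → <A|clean|dirty>
5. Right → <B|clean|dirty>
6. Right → <B|clean|dirty>

<B|clean|dirty>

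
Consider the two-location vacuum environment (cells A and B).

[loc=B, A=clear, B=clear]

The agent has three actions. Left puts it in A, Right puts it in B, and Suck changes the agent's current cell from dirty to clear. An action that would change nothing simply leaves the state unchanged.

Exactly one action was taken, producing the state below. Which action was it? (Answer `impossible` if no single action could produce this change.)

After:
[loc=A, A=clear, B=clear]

try  Left: loc=A A=clear B=clear  ← match
try Right: loc=B A=clear B=clear
try  Suck: loc=B A=clear B=clear

Left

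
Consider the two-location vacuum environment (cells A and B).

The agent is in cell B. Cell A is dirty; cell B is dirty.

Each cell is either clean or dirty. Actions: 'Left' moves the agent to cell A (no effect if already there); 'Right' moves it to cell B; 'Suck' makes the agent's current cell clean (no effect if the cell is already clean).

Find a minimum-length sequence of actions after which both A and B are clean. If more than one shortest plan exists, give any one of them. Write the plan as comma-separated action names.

1. Suck → (B; A:dirty, B:clean)
2. Left → (A; A:dirty, B:clean)
3. Suck → (A; A:clean, B:clean)
min 3: Suck B + move + Suck A

Suck, Left, Suck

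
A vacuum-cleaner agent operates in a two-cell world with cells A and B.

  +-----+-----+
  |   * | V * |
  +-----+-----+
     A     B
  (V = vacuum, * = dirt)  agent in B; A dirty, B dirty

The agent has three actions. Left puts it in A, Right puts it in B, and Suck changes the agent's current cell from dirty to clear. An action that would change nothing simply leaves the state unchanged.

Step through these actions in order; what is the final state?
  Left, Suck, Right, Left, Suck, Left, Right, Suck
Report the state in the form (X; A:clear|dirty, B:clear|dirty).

1) do Left; now (A; A:dirty, B:dirty)
2) do Suck; now (A; A:clear, B:dirty)
3) do Right; now (B; A:clear, B:dirty)
4) do Left; now (A; A:clear, B:dirty)
5) do Suck; now (A; A:clear, B:dirty)
6) do Left; now (A; A:clear, B:dirty)
7) do Right; now (B; A:clear, B:dirty)
8) do Suck; now (B; A:clear, B:clear)

(B; A:clear, B:clear)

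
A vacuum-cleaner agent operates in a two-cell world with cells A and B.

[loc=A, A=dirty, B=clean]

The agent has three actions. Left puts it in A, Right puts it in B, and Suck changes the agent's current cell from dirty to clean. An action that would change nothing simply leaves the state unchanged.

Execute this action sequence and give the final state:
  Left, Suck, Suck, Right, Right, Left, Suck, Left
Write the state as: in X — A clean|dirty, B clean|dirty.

[1] after Left: in A — A dirty, B clean
[2] after Suck: in A — A clean, B clean
[3] after Suck: in A — A clean, B clean
[4] after Right: in B — A clean, B clean
[5] after Right: in B — A clean, B clean
[6] after Left: in A — A clean, B clean
[7] after Suck: in A — A clean, B clean
[8] after Left: in A — A clean, B clean

in A — A clean, B clean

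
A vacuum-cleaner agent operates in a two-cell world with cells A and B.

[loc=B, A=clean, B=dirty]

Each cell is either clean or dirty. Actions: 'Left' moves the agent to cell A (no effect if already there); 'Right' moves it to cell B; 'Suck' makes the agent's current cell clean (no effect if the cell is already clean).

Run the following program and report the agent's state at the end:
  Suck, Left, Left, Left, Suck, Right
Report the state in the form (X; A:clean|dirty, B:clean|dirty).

1) do Suck; now (B; A:clean, B:clean)
2) do Left; now (A; A:clean, B:clean)
3) do Left; now (A; A:clean, B:clean)
4) do Left; now (A; A:clean, B:clean)
5) do Suck; now (A; A:clean, B:clean)
6) do Right; now (B; A:clean, B:clean)

(B; A:clean, B:clean)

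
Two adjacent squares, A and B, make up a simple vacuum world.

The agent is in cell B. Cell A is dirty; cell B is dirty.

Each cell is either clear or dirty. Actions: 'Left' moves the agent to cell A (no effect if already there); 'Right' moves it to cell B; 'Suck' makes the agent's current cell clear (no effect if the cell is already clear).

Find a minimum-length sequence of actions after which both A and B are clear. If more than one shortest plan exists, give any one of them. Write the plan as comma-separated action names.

step 1/3 (Suck): loc=B A=dirty B=clear
step 2/3 (Left): loc=A A=dirty B=clear
step 3/3 (Suck): loc=A A=clear B=clear
min 3: Suck B + move + Suck A

Suck, Left, Suck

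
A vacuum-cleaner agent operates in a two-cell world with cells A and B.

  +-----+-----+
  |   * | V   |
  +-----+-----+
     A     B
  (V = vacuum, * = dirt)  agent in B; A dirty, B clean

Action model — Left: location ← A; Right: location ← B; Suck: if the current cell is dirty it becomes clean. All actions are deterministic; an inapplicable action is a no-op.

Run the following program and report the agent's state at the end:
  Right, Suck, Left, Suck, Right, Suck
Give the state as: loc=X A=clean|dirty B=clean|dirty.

1) do Right; now loc=B A=dirty B=clean
2) do Suck; now loc=B A=dirty B=clean
3) do Left; now loc=A A=dirty B=clean
4) do Suck; now loc=A A=clean B=clean
5) do Right; now loc=B A=clean B=clean
6) do Suck; now loc=B A=clean B=clean

loc=B A=clean B=clean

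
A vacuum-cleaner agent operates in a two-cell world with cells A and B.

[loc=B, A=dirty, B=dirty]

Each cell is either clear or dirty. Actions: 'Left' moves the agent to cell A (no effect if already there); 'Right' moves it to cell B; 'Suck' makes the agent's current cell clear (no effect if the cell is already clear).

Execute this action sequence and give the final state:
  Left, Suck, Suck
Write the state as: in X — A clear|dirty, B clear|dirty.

1. Left → in A — A dirty, B dirty
2. Suck → in A — A clear, B dirty
3. Suck → in A — A clear, B dirty

in A — A clear, B dirty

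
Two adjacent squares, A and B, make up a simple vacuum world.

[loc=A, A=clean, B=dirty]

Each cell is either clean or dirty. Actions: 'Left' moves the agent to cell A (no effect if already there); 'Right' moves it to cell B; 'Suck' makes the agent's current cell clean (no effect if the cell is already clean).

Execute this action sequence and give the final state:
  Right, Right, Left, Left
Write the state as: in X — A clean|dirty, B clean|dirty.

1. Right → in B — A clean, B dirty
2. Right → in B — A clean, B dirty
3. Left → in A — A clean, B dirty
4. Left → in A — A clean, B dirty

in A — A clean, B dirty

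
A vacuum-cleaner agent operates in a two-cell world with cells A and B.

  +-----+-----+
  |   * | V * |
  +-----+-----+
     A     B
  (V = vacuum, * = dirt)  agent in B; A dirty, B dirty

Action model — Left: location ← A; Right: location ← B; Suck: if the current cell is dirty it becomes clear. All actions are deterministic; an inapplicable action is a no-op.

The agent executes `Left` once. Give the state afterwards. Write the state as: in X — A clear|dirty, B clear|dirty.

start: in B — A dirty, B dirty
[1] after Left: in A — A dirty, B dirty

in A — A dirty, B dirty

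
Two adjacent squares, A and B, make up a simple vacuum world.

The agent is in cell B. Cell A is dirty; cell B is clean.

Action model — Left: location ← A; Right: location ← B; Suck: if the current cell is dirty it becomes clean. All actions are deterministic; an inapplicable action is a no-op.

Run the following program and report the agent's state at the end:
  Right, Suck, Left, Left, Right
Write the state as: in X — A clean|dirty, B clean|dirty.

1) do Right; now in B — A dirty, B clean
2) do Suck; now in B — A dirty, B clean
3) do Left; now in A — A dirty, B clean
4) do Left; now in A — A dirty, B clean
5) do Right; now in B — A dirty, B clean

in B — A dirty, B clean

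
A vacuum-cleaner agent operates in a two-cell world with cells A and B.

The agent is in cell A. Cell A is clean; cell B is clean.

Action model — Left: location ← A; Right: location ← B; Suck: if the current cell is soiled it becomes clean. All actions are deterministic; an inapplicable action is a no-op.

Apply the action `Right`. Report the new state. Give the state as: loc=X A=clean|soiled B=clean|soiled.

loc=B A=clean B=clean

start: loc=A A=clean B=clean
1) do Right; now loc=B A=clean B=clean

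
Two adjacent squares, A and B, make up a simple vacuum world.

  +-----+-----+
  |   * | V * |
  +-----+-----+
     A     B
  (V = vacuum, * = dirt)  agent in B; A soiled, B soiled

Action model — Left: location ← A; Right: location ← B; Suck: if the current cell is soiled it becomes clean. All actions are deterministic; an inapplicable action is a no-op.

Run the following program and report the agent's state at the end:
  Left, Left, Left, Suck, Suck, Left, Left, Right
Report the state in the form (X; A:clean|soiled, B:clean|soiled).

(B; A:clean, B:soiled)

t=1 Left ⇒ (A; A:soiled, B:soiled)
t=2 Left ⇒ (A; A:soiled, B:soiled)
t=3 Left ⇒ (A; A:soiled, B:soiled)
t=4 Suck ⇒ (A; A:clean, B:soiled)
t=5 Suck ⇒ (A; A:clean, B:soiled)
t=6 Left ⇒ (A; A:clean, B:soiled)
t=7 Left ⇒ (A; A:clean, B:soiled)
t=8 Right ⇒ (B; A:clean, B:soiled)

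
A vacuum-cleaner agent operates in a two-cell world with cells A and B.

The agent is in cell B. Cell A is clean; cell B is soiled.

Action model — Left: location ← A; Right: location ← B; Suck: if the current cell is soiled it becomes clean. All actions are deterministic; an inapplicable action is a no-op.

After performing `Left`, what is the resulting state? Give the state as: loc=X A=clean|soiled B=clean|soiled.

start: loc=B A=clean B=soiled
Left (#1): loc=A A=clean B=soiled

loc=A A=clean B=soiled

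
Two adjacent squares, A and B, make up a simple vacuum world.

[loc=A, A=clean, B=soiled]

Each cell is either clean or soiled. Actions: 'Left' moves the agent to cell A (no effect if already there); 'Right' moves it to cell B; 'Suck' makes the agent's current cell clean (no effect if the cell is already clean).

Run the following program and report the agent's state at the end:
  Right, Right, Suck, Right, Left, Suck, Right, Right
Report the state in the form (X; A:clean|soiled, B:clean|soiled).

t=1 Right ⇒ (B; A:clean, B:soiled)
t=2 Right ⇒ (B; A:clean, B:soiled)
t=3 Suck ⇒ (B; A:clean, B:clean)
t=4 Right ⇒ (B; A:clean, B:clean)
t=5 Left ⇒ (A; A:clean, B:clean)
t=6 Suck ⇒ (A; A:clean, B:clean)
t=7 Right ⇒ (B; A:clean, B:clean)
t=8 Right ⇒ (B; A:clean, B:clean)

(B; A:clean, B:clean)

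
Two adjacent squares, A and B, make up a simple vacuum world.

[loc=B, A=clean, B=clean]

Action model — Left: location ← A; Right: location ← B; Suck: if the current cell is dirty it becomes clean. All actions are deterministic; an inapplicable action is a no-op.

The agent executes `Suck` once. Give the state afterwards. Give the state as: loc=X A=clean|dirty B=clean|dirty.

start: loc=B A=clean B=clean
1) do Suck; now loc=B A=clean B=clean

loc=B A=clean B=clean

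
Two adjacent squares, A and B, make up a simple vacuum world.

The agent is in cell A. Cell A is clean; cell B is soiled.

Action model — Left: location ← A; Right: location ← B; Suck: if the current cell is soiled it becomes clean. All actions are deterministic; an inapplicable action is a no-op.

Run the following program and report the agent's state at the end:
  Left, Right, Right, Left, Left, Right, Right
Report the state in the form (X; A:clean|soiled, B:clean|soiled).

(B; A:clean, B:soiled)

t=1 Left ⇒ (A; A:clean, B:soiled)
t=2 Right ⇒ (B; A:clean, B:soiled)
t=3 Right ⇒ (B; A:clean, B:soiled)
t=4 Left ⇒ (A; A:clean, B:soiled)
t=5 Left ⇒ (A; A:clean, B:soiled)
t=6 Right ⇒ (B; A:clean, B:soiled)
t=7 Right ⇒ (B; A:clean, B:soiled)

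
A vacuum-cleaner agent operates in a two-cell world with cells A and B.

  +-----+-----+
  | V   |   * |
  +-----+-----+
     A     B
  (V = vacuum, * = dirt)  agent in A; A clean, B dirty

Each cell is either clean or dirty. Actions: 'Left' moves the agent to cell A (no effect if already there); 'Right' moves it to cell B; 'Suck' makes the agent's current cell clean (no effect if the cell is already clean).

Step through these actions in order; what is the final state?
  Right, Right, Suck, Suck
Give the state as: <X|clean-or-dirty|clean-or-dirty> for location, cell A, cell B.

<B|clean|clean>

t=1 Right ⇒ <B|clean|dirty>
t=2 Right ⇒ <B|clean|dirty>
t=3 Suck ⇒ <B|clean|clean>
t=4 Suck ⇒ <B|clean|clean>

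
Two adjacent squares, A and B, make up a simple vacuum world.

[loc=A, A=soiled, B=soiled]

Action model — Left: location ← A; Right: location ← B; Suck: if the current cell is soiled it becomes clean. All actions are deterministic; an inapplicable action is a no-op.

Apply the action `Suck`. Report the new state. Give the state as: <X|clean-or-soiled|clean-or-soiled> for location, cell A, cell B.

<A|clean|soiled>

start: <A|soiled|soiled>
step 1/1 (Suck): <A|clean|soiled>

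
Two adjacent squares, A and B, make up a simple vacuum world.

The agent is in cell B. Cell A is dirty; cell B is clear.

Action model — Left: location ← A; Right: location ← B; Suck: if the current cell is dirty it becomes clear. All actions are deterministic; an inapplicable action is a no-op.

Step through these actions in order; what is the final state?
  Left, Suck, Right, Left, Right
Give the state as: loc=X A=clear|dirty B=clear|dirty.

loc=B A=clear B=clear

1) do Left; now loc=A A=dirty B=clear
2) do Suck; now loc=A A=clear B=clear
3) do Right; now loc=B A=clear B=clear
4) do Left; now loc=A A=clear B=clear
5) do Right; now loc=B A=clear B=clear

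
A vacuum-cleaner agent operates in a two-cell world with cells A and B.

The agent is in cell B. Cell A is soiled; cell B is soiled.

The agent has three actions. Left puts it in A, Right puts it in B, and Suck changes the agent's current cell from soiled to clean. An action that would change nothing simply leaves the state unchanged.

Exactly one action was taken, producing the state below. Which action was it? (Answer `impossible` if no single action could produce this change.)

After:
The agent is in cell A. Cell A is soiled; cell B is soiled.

try  Left: loc=A A=soiled B=soiled  ← match
try Right: loc=B A=soiled B=soiled
try  Suck: loc=B A=soiled B=clean

Left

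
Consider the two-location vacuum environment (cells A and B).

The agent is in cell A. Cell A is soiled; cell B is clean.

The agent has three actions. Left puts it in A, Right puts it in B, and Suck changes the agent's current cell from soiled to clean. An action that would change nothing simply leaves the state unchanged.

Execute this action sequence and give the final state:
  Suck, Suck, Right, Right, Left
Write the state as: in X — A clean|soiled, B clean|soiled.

in A — A clean, B clean

1) do Suck; now in A — A clean, B clean
2) do Suck; now in A — A clean, B clean
3) do Right; now in B — A clean, B clean
4) do Right; now in B — A clean, B clean
5) do Left; now in A — A clean, B clean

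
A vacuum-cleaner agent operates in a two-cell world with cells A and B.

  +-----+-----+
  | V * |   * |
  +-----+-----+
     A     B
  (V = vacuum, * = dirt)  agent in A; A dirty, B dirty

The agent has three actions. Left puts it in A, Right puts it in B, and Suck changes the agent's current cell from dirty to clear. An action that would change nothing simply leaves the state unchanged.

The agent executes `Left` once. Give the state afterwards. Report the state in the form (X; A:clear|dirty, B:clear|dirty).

start: (A; A:dirty, B:dirty)
step 1/1 (Left): (A; A:dirty, B:dirty)

(A; A:dirty, B:dirty)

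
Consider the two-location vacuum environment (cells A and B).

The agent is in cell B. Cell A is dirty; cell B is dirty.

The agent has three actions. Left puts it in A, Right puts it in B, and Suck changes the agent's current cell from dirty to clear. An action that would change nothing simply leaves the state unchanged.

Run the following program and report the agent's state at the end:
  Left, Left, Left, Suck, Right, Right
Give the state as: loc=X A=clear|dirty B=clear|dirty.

1. Left → loc=A A=dirty B=dirty
2. Left → loc=A A=dirty B=dirty
3. Left → loc=A A=dirty B=dirty
4. Suck → loc=A A=clear B=dirty
5. Right → loc=B A=clear B=dirty
6. Right → loc=B A=clear B=dirty

loc=B A=clear B=dirty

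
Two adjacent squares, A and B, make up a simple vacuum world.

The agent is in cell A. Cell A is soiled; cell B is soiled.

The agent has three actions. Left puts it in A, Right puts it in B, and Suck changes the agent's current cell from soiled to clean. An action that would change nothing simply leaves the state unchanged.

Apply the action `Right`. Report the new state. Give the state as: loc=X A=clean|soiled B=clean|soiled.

loc=B A=soiled B=soiled

start: loc=A A=soiled B=soiled
1) do Right; now loc=B A=soiled B=soiled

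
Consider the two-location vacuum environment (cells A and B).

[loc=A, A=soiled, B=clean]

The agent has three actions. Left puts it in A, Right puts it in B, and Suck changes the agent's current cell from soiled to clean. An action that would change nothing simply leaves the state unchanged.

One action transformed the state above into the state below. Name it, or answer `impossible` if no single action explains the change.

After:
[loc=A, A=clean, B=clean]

try  Left: (A; A:soiled, B:clean)
try Right: (B; A:soiled, B:clean)
try  Suck: (A; A:clean, B:clean)  ← match

Suck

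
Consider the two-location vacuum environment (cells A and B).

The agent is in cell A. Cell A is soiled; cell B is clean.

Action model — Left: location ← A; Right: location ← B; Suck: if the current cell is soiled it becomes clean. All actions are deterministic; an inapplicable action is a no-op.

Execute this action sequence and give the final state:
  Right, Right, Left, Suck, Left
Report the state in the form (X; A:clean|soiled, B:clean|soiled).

step 1/5 (Right): (B; A:soiled, B:clean)
step 2/5 (Right): (B; A:soiled, B:clean)
step 3/5 (Left): (A; A:soiled, B:clean)
step 4/5 (Suck): (A; A:clean, B:clean)
step 5/5 (Left): (A; A:clean, B:clean)

(A; A:clean, B:clean)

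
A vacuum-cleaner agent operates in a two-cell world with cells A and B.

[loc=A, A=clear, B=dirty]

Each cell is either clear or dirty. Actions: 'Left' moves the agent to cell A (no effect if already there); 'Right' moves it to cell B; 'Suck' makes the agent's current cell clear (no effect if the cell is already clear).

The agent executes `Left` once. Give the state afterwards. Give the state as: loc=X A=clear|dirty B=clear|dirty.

loc=A A=clear B=dirty

start: loc=A A=clear B=dirty
[1] after Left: loc=A A=clear B=dirty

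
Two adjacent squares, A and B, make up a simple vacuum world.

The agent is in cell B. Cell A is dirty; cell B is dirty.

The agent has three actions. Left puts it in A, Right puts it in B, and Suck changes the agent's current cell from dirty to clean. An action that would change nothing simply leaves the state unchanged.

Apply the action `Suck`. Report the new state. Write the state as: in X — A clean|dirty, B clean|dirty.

start: in B — A dirty, B dirty
Suck (#1): in B — A dirty, B clean

in B — A dirty, B clean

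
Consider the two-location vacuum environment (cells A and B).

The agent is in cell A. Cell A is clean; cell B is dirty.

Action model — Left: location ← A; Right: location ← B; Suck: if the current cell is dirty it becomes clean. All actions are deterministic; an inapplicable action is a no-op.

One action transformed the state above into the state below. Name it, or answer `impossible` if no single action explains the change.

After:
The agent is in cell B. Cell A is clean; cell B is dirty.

Right

try  Left: (A; A:clean, B:dirty)
try Right: (B; A:clean, B:dirty)  ← match
try  Suck: (A; A:clean, B:dirty)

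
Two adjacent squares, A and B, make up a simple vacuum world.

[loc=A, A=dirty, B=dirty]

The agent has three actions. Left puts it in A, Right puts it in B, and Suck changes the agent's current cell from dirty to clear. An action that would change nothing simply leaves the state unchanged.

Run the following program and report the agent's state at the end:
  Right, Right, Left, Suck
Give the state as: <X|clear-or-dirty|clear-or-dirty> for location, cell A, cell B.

t=1 Right ⇒ <B|dirty|dirty>
t=2 Right ⇒ <B|dirty|dirty>
t=3 Left ⇒ <A|dirty|dirty>
t=4 Suck ⇒ <A|clear|dirty>

<A|clear|dirty>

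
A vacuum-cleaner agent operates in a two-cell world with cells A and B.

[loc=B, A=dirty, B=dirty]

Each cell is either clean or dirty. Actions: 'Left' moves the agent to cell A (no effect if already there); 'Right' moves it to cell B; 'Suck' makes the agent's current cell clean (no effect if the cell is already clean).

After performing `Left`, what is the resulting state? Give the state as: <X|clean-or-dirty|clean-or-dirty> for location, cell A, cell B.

<A|dirty|dirty>

start: <B|dirty|dirty>
t=1 Left ⇒ <A|dirty|dirty>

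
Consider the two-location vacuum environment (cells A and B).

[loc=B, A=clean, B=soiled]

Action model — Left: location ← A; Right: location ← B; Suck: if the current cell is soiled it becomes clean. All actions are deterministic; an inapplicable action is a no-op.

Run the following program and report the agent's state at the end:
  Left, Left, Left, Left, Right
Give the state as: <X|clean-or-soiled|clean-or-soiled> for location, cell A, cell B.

t=1 Left ⇒ <A|clean|soiled>
t=2 Left ⇒ <A|clean|soiled>
t=3 Left ⇒ <A|clean|soiled>
t=4 Left ⇒ <A|clean|soiled>
t=5 Right ⇒ <B|clean|soiled>

<B|clean|soiled>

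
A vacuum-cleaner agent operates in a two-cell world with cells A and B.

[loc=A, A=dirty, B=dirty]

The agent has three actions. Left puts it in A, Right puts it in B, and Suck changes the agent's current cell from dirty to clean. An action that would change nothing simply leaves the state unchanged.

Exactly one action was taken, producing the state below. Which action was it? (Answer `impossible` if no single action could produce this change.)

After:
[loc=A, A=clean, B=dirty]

try  Left: <A|dirty|dirty>
try Right: <B|dirty|dirty>
try  Suck: <A|clean|dirty>  ← match

Suck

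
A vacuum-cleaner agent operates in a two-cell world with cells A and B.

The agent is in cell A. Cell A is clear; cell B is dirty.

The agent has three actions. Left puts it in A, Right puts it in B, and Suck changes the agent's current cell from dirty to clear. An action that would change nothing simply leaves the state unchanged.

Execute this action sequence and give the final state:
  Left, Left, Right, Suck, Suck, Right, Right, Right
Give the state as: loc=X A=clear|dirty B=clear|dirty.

loc=B A=clear B=clear

1) do Left; now loc=A A=clear B=dirty
2) do Left; now loc=A A=clear B=dirty
3) do Right; now loc=B A=clear B=dirty
4) do Suck; now loc=B A=clear B=clear
5) do Suck; now loc=B A=clear B=clear
6) do Right; now loc=B A=clear B=clear
7) do Right; now loc=B A=clear B=clear
8) do Right; now loc=B A=clear B=clear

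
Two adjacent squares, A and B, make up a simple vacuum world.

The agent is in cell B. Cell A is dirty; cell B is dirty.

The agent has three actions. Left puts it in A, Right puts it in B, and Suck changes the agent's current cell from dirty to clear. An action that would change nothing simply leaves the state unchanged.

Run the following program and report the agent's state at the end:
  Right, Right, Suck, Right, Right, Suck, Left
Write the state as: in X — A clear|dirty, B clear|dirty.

1) do Right; now in B — A dirty, B dirty
2) do Right; now in B — A dirty, B dirty
3) do Suck; now in B — A dirty, B clear
4) do Right; now in B — A dirty, B clear
5) do Right; now in B — A dirty, B clear
6) do Suck; now in B — A dirty, B clear
7) do Left; now in A — A dirty, B clear

in A — A dirty, B clear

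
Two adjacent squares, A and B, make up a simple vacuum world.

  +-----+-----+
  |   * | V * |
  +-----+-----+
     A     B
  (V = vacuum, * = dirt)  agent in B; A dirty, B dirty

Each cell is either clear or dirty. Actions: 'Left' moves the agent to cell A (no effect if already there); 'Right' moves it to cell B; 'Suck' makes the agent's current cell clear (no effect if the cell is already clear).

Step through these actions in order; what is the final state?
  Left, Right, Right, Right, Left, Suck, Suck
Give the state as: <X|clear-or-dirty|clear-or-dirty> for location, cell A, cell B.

<A|clear|dirty>

1. Left → <A|dirty|dirty>
2. Right → <B|dirty|dirty>
3. Right → <B|dirty|dirty>
4. Right → <B|dirty|dirty>
5. Left → <A|dirty|dirty>
6. Suck → <A|clear|dirty>
7. Suck → <A|clear|dirty>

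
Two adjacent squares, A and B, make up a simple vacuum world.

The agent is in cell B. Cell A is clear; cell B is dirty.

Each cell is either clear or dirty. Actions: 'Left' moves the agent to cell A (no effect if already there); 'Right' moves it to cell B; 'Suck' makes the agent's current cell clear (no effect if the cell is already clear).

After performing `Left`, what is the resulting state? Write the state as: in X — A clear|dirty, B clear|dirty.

start: in B — A clear, B dirty
Left (#1): in A — A clear, B dirty

in A — A clear, B dirty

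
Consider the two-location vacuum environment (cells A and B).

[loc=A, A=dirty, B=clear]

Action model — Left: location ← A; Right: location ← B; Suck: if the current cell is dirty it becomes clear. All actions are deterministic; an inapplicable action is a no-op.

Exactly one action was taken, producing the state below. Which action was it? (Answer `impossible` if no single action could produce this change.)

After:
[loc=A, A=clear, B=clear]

try  Left: in A — A dirty, B clear
try Right: in B — A dirty, B clear
try  Suck: in A — A clear, B clear  ← match

Suck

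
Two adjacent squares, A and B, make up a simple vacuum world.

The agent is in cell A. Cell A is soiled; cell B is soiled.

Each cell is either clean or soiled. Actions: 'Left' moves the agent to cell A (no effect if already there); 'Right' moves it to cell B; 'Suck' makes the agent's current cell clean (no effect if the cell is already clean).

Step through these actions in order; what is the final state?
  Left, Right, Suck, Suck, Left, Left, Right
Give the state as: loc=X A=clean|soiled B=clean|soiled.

loc=B A=soiled B=clean

1) do Left; now loc=A A=soiled B=soiled
2) do Right; now loc=B A=soiled B=soiled
3) do Suck; now loc=B A=soiled B=clean
4) do Suck; now loc=B A=soiled B=clean
5) do Left; now loc=A A=soiled B=clean
6) do Left; now loc=A A=soiled B=clean
7) do Right; now loc=B A=soiled B=clean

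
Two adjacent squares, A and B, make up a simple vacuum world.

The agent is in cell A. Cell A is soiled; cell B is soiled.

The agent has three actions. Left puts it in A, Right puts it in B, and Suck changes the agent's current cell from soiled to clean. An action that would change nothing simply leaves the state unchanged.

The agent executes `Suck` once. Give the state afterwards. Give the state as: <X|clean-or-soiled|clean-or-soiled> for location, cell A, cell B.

start: <A|soiled|soiled>
step 1/1 (Suck): <A|clean|soiled>

<A|clean|soiled>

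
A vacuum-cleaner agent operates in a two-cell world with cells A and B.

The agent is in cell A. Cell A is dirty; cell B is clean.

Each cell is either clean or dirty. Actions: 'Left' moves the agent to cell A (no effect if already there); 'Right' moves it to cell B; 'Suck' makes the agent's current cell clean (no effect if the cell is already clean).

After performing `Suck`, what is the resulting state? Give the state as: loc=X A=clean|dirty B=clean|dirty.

loc=A A=clean B=clean

start: loc=A A=dirty B=clean
step 1/1 (Suck): loc=A A=clean B=clean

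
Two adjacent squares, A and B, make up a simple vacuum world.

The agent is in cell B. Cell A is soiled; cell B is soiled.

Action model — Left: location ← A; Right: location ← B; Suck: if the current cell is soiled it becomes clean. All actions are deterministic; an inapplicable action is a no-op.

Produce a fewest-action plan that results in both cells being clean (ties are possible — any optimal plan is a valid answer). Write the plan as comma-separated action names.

Suck, Left, Suck

[1] after Suck: <B|soiled|clean>
[2] after Left: <A|soiled|clean>
[3] after Suck: <A|clean|clean>
min 3: Suck B + move + Suck A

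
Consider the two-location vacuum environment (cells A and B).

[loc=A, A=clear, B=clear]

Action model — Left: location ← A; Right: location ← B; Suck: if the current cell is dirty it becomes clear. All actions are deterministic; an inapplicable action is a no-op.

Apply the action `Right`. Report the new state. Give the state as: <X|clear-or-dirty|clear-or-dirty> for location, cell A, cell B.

<B|clear|clear>

start: <A|clear|clear>
Right (#1): <B|clear|clear>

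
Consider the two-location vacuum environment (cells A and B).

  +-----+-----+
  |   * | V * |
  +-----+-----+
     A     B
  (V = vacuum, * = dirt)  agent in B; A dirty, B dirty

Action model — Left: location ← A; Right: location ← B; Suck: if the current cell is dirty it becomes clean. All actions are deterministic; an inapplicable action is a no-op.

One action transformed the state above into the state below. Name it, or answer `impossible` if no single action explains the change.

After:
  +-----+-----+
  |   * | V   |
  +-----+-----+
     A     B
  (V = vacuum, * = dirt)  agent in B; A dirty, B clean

Suck

try  Left: (A; A:dirty, B:dirty)
try Right: (B; A:dirty, B:dirty)
try  Suck: (B; A:dirty, B:clean)  ← match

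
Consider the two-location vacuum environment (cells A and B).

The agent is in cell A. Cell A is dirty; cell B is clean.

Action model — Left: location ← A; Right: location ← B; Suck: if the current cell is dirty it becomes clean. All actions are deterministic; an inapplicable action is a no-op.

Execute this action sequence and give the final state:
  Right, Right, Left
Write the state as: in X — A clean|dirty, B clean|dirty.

in A — A dirty, B clean

t=1 Right ⇒ in B — A dirty, B clean
t=2 Right ⇒ in B — A dirty, B clean
t=3 Left ⇒ in A — A dirty, B clean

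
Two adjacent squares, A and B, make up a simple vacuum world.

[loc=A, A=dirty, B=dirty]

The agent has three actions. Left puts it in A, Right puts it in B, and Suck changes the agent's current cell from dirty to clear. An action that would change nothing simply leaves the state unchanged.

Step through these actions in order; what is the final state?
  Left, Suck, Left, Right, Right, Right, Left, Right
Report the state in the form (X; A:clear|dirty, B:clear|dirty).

(B; A:clear, B:dirty)

Left (#1): (A; A:dirty, B:dirty)
Suck (#2): (A; A:clear, B:dirty)
Left (#3): (A; A:clear, B:dirty)
Right (#4): (B; A:clear, B:dirty)
Right (#5): (B; A:clear, B:dirty)
Right (#6): (B; A:clear, B:dirty)
Left (#7): (A; A:clear, B:dirty)
Right (#8): (B; A:clear, B:dirty)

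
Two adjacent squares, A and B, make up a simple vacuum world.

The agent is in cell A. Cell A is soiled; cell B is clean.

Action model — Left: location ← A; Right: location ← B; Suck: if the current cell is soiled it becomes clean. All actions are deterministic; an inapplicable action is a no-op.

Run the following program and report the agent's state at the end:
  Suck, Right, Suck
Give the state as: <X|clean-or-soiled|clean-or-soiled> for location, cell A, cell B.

<B|clean|clean>

Suck (#1): <A|clean|clean>
Right (#2): <B|clean|clean>
Suck (#3): <B|clean|clean>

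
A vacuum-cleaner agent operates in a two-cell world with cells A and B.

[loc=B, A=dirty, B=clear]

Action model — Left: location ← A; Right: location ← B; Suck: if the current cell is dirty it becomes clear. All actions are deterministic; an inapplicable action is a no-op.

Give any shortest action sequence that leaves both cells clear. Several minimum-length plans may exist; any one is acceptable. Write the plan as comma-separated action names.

Left, Suck

t=1 Left ⇒ loc=A A=dirty B=clear
t=2 Suck ⇒ loc=A A=clear B=clear
min 2: go A then Suck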